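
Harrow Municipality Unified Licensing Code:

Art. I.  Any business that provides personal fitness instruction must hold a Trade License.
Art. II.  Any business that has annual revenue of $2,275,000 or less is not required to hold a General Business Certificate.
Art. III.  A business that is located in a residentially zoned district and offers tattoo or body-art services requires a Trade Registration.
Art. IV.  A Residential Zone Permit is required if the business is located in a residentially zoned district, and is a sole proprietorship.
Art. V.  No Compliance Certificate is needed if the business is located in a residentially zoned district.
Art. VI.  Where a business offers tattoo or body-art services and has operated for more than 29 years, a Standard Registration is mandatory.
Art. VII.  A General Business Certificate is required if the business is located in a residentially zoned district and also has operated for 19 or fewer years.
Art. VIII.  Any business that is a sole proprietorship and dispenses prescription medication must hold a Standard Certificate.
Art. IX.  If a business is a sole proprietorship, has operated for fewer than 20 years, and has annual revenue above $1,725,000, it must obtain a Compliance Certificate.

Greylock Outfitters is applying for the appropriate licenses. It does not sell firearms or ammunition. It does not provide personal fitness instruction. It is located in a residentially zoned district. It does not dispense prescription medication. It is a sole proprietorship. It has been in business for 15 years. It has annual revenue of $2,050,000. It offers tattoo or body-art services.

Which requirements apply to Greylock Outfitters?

Residential Zone Permit, Trade Registration

Art. I. does not provide personal fitness instruction → Trade License not required.
Art. II. revenue $2,050,000 ≤ $2,275,000 → exempt from General Business Certificate.
Art. III. is located in a residentially zoned district; offers tattoo or body-art services → Trade Registration required.
Art. IV. is located in a residentially zoned district; is a sole proprietorship → Residential Zone Permit required.
Art. V. is located in a residentially zoned district → exempt from Compliance Certificate.
Art. VI. offers tattoo or body-art services; years in business 15 ≤ 29 → Standard Registration not required.
Art. VII. is located in a residentially zoned district; years in business 15 ≤ 19 → General Business Certificate required.
Art. VIII. is a sole proprietorship; does not dispense prescription medication → Standard Certificate not required.
Art. IX. is a sole proprietorship; years in business 15 < 20; revenue $2,050,000 > $1,725,000 → Compliance Certificate required.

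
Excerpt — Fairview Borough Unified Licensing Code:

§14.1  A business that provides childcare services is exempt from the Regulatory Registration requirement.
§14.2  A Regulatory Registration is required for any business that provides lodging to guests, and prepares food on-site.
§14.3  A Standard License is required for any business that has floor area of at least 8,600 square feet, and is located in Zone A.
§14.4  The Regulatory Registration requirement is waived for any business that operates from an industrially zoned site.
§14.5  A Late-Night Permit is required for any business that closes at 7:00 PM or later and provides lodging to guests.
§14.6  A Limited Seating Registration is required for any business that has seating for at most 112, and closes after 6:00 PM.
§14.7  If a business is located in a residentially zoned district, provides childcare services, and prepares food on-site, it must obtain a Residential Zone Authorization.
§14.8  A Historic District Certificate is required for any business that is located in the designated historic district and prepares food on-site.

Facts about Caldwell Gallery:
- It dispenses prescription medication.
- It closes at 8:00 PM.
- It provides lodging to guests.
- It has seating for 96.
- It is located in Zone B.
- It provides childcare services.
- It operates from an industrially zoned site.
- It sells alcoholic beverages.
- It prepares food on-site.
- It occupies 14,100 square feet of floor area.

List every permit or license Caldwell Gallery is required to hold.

Late-Night Permit, Limited Seating Registration

§14.1 provides childcare services → exempt from Regulatory Registration.
§14.2 provides lodging to guests; prepares food on-site → Regulatory Registration required.
§14.3 floor area 14,100 square feet ≥ 8,600 square feet; is located in Zone B (not: is located in Zone A) → Standard License not required.
§14.4 operates from an industrially zoned site → exempt from Regulatory Registration.
§14.5 closes 8:00 PM, after 7:00 PM; provides lodging to guests → Late-Night Permit required.
§14.6 seating 96 ≤ 112; closes 8:00 PM, after 6:00 PM → Limited Seating Registration required.
§14.7 is located in Zone B (not: is located in a residentially zoned district); provides childcare services; prepares food on-site → Residential Zone Authorization not required.
§14.8 is located in Zone B (not: is located in the designated historic district); prepares food on-site → Historic District Certificate not required.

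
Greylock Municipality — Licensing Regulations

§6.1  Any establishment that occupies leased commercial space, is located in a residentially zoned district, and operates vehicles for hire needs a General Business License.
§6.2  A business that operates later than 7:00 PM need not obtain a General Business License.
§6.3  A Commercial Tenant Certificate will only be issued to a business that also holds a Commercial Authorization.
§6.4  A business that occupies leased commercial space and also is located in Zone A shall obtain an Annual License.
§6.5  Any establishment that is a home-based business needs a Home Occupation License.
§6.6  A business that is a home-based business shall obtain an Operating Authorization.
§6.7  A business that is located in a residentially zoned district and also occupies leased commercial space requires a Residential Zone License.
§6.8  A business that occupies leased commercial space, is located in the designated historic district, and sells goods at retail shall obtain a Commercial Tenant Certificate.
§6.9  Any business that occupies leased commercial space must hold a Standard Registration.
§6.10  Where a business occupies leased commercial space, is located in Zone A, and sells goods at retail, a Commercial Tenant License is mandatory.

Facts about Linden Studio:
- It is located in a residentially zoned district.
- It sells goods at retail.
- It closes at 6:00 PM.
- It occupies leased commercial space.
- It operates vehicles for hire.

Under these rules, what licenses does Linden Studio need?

§6.1 occupies leased commercial space; is located in a residentially zoned district; operates vehicles for hire → General Business License required.
§6.2 closes 6:00 PM, at/before 7:00 PM → General Business License exemption does not apply.
§6.3 Commercial Tenant Certificate is not required → no effect.
§6.4 occupies leased commercial space; is located in a residentially zoned district (not: is located in Zone A) → Annual License not required.
§6.5 occupies leased commercial space (not: is a home-based business) → Home Occupation License not required.
§6.6 occupies leased commercial space (not: is a home-based business) → Operating Authorization not required.
§6.7 is located in a residentially zoned district; occupies leased commercial space → Residential Zone License required.
§6.8 occupies leased commercial space; is located in a residentially zoned district (not: is located in the designated historic district); sells goods at retail → Commercial Tenant Certificate not required.
§6.9 occupies leased commercial space → Standard Registration required.
§6.10 occupies leased commercial space; is located in a residentially zoned district (not: is located in Zone A); sells goods at retail → Commercial Tenant License not required.

General Business License, Residential Zone License, Standard Registration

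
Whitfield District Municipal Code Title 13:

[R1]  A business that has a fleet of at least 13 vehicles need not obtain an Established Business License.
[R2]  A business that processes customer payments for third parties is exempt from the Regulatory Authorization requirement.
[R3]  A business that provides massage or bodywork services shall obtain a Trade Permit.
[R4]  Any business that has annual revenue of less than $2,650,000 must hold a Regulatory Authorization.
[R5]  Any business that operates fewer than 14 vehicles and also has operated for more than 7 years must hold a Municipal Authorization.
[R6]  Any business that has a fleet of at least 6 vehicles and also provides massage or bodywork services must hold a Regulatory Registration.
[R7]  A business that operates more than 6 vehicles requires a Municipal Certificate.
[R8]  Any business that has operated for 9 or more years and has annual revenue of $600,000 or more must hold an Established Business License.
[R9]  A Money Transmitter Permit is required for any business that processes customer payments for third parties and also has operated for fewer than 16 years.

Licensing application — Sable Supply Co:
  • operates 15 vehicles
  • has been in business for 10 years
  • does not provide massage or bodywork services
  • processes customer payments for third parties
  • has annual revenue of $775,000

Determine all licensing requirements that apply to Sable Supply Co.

Money Transmitter Permit, Municipal Certificate

[R1] vehicles 15 ≥ 13 → exempt from Established Business License.
[R2] processes customer payments for third parties → exempt from Regulatory Authorization.
[R3] does not provide massage or bodywork services → Trade Permit not required.
[R4] revenue $775,000 < $2,650,000 → Regulatory Authorization required.
[R5] vehicles 15 ≥ 14; years in business 10 > 7 → Municipal Authorization not required.
[R6] vehicles 15 ≥ 6; does not provide massage or bodywork services → Regulatory Registration not required.
[R7] vehicles 15 > 6 → Municipal Certificate required.
[R8] years in business 10 ≥ 9; revenue $775,000 ≥ $600,000 → Established Business License required.
[R9] processes customer payments for third parties; years in business 10 < 16 → Money Transmitter Permit required.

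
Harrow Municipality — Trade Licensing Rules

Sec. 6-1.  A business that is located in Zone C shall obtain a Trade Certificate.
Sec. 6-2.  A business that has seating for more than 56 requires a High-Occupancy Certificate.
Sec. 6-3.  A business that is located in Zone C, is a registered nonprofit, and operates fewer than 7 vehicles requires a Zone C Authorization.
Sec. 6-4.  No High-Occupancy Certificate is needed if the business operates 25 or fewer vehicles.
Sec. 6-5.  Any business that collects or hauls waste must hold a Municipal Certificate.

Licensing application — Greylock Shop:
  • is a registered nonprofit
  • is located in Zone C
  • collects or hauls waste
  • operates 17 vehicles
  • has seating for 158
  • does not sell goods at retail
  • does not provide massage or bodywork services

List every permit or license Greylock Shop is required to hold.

Municipal Certificate, Trade Certificate

Sec. 6-1. is located in Zone C → Trade Certificate required.
Sec. 6-2. seating 158 > 56 → High-Occupancy Certificate required.
Sec. 6-3. is located in Zone C; is a registered nonprofit; vehicles 17 ≥ 7 → Zone C Authorization not required.
Sec. 6-4. vehicles 17 ≤ 25 → exempt from High-Occupancy Certificate.
Sec. 6-5. collects or hauls waste → Municipal Certificate required.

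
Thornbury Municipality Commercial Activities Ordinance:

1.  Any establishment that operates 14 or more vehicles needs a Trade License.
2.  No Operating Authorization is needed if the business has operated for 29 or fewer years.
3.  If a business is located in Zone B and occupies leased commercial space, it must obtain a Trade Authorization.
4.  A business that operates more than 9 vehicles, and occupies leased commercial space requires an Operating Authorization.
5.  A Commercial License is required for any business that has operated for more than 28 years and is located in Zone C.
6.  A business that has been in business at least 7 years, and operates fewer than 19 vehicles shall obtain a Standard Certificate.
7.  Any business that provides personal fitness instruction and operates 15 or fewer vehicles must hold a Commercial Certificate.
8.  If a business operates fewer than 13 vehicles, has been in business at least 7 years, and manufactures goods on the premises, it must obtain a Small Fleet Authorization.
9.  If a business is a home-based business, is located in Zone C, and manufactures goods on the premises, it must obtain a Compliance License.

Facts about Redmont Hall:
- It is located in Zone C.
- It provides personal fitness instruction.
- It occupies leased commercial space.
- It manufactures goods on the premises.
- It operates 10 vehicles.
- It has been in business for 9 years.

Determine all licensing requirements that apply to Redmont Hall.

1. vehicles 10 < 14 → Trade License not required.
2. years in business 9 ≤ 29 → exempt from Operating Authorization.
3. is located in Zone C (not: is located in Zone B); occupies leased commercial space → Trade Authorization not required.
4. vehicles 10 > 9; occupies leased commercial space → Operating Authorization required.
5. years in business 9 ≤ 28; is located in Zone C → Commercial License not required.
6. years in business 9 ≥ 7; vehicles 10 < 19 → Standard Certificate required.
7. provides personal fitness instruction; vehicles 10 ≤ 15 → Commercial Certificate required.
8. vehicles 10 < 13; years in business 9 ≥ 7; manufactures goods on the premises → Small Fleet Authorization required.
9. occupies leased commercial space (not: is a home-based business); is located in Zone C; manufactures goods on the premises → Compliance License not required.

Commercial Certificate, Small Fleet Authorization, Standard Certificate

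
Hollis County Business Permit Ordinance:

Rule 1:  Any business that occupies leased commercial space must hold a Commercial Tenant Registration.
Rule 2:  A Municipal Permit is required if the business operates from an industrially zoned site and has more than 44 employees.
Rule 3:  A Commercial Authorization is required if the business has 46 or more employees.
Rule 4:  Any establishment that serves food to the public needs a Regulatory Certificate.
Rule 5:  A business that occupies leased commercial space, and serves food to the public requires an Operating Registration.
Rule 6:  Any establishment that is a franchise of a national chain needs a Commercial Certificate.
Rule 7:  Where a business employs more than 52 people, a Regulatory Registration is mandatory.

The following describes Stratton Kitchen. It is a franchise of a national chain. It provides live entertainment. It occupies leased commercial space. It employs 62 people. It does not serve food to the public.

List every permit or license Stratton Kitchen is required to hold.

Commercial Authorization, Commercial Certificate, Commercial Tenant Registration, Regulatory Registration

Rule 1: occupies leased commercial space → Commercial Tenant Registration required.
Rule 2: occupies leased commercial space (not: operates from an industrially zoned site); employees 62 > 44 → Municipal Permit not required.
Rule 3: employees 62 ≥ 46 → Commercial Authorization required.
Rule 4: does not serve food to the public → Regulatory Certificate not required.
Rule 5: occupies leased commercial space; does not serve food to the public → Operating Registration not required.
Rule 6: is a franchise of a national chain → Commercial Certificate required.
Rule 7: employees 62 > 52 → Regulatory Registration required.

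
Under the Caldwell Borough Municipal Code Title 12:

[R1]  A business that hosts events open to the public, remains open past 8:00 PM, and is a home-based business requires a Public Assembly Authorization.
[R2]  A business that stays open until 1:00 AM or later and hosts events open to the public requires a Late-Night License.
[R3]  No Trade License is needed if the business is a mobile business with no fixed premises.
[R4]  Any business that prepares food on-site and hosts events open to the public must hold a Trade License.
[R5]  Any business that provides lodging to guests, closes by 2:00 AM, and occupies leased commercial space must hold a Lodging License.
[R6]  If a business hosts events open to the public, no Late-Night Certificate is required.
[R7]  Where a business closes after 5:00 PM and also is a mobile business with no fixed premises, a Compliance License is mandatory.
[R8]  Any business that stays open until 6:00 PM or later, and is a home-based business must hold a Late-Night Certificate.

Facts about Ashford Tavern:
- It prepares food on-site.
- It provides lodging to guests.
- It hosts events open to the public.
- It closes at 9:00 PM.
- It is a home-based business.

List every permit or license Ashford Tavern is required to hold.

[R1] hosts events open to the public; closes 9:00 PM, after 8:00 PM; is a home-based business → Public Assembly Authorization required.
[R2] closes 9:00 PM, at/before 1:00 AM; hosts events open to the public → Late-Night License not required.
[R3] is a home-based business (not: is a mobile business with no fixed premises) → Trade License exemption does not apply.
[R4] prepares food on-site; hosts events open to the public → Trade License required.
[R5] provides lodging to guests; closes 9:00 PM, at/before 2:00 AM; is a home-based business (not: occupies leased commercial space) → Lodging License not required.
[R6] hosts events open to the public → exempt from Late-Night Certificate.
[R7] closes 9:00 PM, after 5:00 PM; is a home-based business (not: is a mobile business with no fixed premises) → Compliance License not required.
[R8] closes 9:00 PM, after 6:00 PM; is a home-based business → Late-Night Certificate required.

Public Assembly Authorization, Trade License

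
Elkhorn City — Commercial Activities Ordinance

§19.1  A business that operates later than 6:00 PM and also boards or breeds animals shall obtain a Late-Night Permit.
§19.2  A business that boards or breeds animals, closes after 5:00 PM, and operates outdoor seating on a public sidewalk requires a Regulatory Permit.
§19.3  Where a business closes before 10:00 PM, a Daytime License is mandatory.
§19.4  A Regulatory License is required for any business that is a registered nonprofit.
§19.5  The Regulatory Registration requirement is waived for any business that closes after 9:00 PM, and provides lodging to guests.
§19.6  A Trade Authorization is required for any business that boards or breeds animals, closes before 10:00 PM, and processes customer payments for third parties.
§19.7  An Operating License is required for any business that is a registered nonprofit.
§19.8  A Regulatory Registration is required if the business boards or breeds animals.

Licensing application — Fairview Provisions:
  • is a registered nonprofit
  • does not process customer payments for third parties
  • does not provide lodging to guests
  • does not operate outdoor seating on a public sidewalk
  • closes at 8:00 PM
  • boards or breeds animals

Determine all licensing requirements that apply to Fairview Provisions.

Daytime License, Late-Night Permit, Operating License, Regulatory License, Regulatory Registration

§19.1 closes 8:00 PM, after 6:00 PM; boards or breeds animals → Late-Night Permit required.
§19.2 boards or breeds animals; closes 8:00 PM, after 5:00 PM; does not operate outdoor seating on a public sidewalk → Regulatory Permit not required.
§19.3 closes 8:00 PM, at/before 10:00 PM → Daytime License required.
§19.4 is a registered nonprofit → Regulatory License required.
§19.5 closes 8:00 PM, at/before 9:00 PM; does not provide lodging to guests → Regulatory Registration exemption does not apply.
§19.6 boards or breeds animals; closes 8:00 PM, at/before 10:00 PM; does not process customer payments for third parties → Trade Authorization not required.
§19.7 is a registered nonprofit → Operating License required.
§19.8 boards or breeds animals → Regulatory Registration required.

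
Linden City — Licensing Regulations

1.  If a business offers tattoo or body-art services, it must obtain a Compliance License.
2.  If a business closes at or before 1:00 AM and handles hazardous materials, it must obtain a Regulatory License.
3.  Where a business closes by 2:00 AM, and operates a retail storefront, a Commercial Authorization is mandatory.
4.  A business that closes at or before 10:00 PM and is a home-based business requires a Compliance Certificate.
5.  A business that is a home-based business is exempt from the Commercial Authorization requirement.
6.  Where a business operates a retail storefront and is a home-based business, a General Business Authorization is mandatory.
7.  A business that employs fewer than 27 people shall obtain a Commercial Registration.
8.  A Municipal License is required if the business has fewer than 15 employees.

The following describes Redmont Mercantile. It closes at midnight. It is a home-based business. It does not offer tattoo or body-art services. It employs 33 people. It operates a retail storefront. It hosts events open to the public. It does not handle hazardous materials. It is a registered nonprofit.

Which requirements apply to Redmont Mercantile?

General Business Authorization

1. does not offer tattoo or body-art services → Compliance License not required.
2. closes midnight, at/before 1:00 AM; does not handle hazardous materials → Regulatory License not required.
3. closes midnight, at/before 2:00 AM; operates a retail storefront → Commercial Authorization required.
4. closes midnight, after 10:00 PM; is a home-based business → Compliance Certificate not required.
5. is a home-based business → exempt from Commercial Authorization.
6. operates a retail storefront; is a home-based business → General Business Authorization required.
7. employees 33 ≥ 27 → Commercial Registration not required.
8. employees 33 ≥ 15 → Municipal License not required.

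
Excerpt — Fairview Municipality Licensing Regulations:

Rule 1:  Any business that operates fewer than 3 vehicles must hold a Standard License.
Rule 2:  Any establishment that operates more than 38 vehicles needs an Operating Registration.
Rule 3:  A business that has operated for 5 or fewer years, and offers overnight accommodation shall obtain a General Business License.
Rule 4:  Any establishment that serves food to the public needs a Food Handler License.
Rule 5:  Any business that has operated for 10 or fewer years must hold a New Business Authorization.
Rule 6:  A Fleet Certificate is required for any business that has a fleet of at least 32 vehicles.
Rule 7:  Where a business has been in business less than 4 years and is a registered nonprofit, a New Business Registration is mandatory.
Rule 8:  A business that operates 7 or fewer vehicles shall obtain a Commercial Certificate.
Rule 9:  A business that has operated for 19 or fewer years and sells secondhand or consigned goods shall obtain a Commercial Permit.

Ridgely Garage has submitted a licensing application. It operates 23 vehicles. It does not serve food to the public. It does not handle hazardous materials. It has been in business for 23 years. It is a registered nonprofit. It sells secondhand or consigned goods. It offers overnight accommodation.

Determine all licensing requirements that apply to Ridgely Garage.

None

Rule 1: vehicles 23 ≥ 3 → Standard License not required.
Rule 2: vehicles 23 ≤ 38 → Operating Registration not required.
Rule 3: years in business 23 > 5; offers overnight accommodation → General Business License not required.
Rule 4: does not serve food to the public → Food Handler License not required.
Rule 5: years in business 23 > 10 → New Business Authorization not required.
Rule 6: vehicles 23 < 32 → Fleet Certificate not required.
Rule 7: years in business 23 ≥ 4; is a registered nonprofit → New Business Registration not required.
Rule 8: vehicles 23 > 7 → Commercial Certificate not required.
Rule 9: years in business 23 > 19; sells secondhand or consigned goods → Commercial Permit not required.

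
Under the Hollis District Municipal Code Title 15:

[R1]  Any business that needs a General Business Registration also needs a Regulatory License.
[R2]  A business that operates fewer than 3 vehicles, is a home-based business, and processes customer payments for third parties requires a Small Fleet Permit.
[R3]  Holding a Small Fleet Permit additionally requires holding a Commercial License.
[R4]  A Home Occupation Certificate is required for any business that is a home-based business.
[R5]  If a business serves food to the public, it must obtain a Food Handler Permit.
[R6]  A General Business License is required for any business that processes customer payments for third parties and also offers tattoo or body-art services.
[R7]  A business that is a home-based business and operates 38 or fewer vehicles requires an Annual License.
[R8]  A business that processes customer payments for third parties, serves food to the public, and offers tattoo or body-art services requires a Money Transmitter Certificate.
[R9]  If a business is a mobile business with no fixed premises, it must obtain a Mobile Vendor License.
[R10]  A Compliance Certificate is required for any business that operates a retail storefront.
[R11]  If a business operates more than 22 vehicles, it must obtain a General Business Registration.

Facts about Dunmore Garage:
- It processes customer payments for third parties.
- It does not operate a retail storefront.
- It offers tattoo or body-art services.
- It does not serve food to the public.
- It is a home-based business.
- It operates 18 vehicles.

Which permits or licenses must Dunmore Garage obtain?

[R1] General Business Registration is not required → no effect.
[R2] vehicles 18 ≥ 3; is a home-based business; processes customer payments for third parties → Small Fleet Permit not required.
[R3] Small Fleet Permit is not required → no effect.
[R4] is a home-based business → Home Occupation Certificate required.
[R5] does not serve food to the public → Food Handler Permit not required.
[R6] processes customer payments for third parties; offers tattoo or body-art services → General Business License required.
[R7] is a home-based business; vehicles 18 ≤ 38 → Annual License required.
[R8] processes customer payments for third parties; does not serve food to the public; offers tattoo or body-art services → Money Transmitter Certificate not required.
[R9] is a home-based business (not: is a mobile business with no fixed premises) → Mobile Vendor License not required.
[R10] does not operate a retail storefront → Compliance Certificate not required.
[R11] vehicles 18 ≤ 22 → General Business Registration not required.

Annual License, General Business License, Home Occupation Certificate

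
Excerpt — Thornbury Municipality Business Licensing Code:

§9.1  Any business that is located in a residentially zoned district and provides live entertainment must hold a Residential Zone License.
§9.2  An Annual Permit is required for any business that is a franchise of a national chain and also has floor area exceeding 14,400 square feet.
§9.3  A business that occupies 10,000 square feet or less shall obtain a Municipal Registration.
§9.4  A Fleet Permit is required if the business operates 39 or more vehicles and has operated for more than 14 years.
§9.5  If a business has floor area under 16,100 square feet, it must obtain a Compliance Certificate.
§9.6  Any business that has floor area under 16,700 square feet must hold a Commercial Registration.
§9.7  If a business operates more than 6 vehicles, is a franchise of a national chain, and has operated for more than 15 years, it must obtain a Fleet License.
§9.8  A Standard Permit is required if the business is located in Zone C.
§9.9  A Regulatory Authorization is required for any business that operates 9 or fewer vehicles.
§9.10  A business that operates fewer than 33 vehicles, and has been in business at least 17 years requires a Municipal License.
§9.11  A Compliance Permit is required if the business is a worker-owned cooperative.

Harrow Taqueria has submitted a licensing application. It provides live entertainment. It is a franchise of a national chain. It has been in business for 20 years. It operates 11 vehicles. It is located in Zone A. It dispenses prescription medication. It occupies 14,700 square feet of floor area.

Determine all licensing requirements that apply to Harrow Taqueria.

§9.1 is located in Zone A (not: is located in a residentially zoned district); provides live entertainment → Residential Zone License not required.
§9.2 is a franchise of a national chain; floor area 14,700 square feet > 14,400 square feet → Annual Permit required.
§9.3 floor area 14,700 square feet > 10,000 square feet → Municipal Registration not required.
§9.4 vehicles 11 < 39; years in business 20 > 14 → Fleet Permit not required.
§9.5 floor area 14,700 square feet < 16,100 square feet → Compliance Certificate required.
§9.6 floor area 14,700 square feet < 16,700 square feet → Commercial Registration required.
§9.7 vehicles 11 > 6; is a franchise of a national chain; years in business 20 > 15 → Fleet License required.
§9.8 is located in Zone A (not: is located in Zone C) → Standard Permit not required.
§9.9 vehicles 11 > 9 → Regulatory Authorization not required.
§9.10 vehicles 11 < 33; years in business 20 ≥ 17 → Municipal License required.
§9.11 is a franchise of a national chain (not: is a worker-owned cooperative) → Compliance Permit not required.

Annual Permit, Commercial Registration, Compliance Certificate, Fleet License, Municipal License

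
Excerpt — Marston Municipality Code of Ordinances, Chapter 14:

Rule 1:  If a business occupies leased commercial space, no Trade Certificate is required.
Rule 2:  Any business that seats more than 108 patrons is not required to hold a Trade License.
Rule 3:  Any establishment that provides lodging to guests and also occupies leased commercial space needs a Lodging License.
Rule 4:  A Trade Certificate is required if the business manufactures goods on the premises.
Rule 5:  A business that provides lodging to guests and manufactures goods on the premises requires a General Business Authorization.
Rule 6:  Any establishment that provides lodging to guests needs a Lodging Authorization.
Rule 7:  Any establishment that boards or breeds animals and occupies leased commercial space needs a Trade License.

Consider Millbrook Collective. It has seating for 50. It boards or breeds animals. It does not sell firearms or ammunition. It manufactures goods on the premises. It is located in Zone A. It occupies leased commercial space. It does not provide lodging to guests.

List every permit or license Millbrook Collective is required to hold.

Rule 1: occupies leased commercial space → exempt from Trade Certificate.
Rule 2: seating 50 ≤ 108 → Trade License exemption does not apply.
Rule 3: does not provide lodging to guests; occupies leased commercial space → Lodging License not required.
Rule 4: manufactures goods on the premises → Trade Certificate required.
Rule 5: does not provide lodging to guests; manufactures goods on the premises → General Business Authorization not required.
Rule 6: does not provide lodging to guests → Lodging Authorization not required.
Rule 7: boards or breeds animals; occupies leased commercial space → Trade License required.

Trade License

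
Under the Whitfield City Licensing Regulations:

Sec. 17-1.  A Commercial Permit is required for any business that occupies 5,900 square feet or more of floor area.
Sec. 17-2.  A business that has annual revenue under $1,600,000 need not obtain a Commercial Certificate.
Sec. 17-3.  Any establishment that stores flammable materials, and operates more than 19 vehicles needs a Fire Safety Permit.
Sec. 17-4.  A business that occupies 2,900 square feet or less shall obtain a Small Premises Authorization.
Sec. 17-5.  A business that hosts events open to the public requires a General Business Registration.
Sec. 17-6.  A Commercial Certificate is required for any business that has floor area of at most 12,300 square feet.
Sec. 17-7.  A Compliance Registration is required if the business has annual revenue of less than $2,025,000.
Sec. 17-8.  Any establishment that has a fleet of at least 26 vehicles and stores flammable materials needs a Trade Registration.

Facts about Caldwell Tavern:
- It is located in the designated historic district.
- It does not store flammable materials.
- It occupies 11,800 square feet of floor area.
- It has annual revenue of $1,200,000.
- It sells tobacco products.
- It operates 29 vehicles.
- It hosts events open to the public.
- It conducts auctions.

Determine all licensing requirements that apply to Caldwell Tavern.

Sec. 17-1. floor area 11,800 square feet ≥ 5,900 square feet → Commercial Permit required.
Sec. 17-2. revenue $1,200,000 < $1,600,000 → exempt from Commercial Certificate.
Sec. 17-3. does not store flammable materials; vehicles 29 > 19 → Fire Safety Permit not required.
Sec. 17-4. floor area 11,800 square feet > 2,900 square feet → Small Premises Authorization not required.
Sec. 17-5. hosts events open to the public → General Business Registration required.
Sec. 17-6. floor area 11,800 square feet ≤ 12,300 square feet → Commercial Certificate required.
Sec. 17-7. revenue $1,200,000 < $2,025,000 → Compliance Registration required.
Sec. 17-8. vehicles 29 ≥ 26; does not store flammable materials → Trade Registration not required.

Commercial Permit, Compliance Registration, General Business Registration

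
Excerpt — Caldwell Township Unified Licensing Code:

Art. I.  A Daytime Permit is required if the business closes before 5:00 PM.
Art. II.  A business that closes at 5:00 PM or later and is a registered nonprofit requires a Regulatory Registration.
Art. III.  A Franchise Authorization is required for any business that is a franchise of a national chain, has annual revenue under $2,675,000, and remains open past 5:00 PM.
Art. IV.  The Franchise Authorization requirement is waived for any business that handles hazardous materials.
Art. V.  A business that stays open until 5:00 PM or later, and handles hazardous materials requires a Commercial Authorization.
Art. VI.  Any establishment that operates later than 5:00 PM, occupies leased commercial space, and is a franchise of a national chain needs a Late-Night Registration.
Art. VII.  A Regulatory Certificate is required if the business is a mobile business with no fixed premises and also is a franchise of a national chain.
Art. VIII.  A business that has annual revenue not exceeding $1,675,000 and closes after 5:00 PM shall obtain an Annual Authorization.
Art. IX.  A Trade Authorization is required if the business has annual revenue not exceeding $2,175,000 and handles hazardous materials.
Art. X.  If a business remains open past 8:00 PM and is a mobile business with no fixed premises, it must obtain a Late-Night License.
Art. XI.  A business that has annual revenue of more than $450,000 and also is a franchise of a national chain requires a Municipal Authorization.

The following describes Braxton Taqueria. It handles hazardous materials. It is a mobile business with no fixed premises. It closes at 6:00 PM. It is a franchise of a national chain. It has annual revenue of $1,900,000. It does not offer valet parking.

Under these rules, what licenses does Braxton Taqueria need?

Commercial Authorization, Municipal Authorization, Regulatory Certificate, Trade Authorization

Art. I. closes 6:00 PM, after 5:00 PM → Daytime Permit not required.
Art. II. closes 6:00 PM, after 5:00 PM; is a franchise of a national chain (not: is a registered nonprofit) → Regulatory Registration not required.
Art. III. is a franchise of a national chain; revenue $1,900,000 < $2,675,000; closes 6:00 PM, after 5:00 PM → Franchise Authorization required.
Art. IV. handles hazardous materials → exempt from Franchise Authorization.
Art. V. closes 6:00 PM, after 5:00 PM; handles hazardous materials → Commercial Authorization required.
Art. VI. closes 6:00 PM, after 5:00 PM; is a mobile business with no fixed premises (not: occupies leased commercial space); is a franchise of a national chain → Late-Night Registration not required.
Art. VII. is a mobile business with no fixed premises; is a franchise of a national chain → Regulatory Certificate required.
Art. VIII. revenue $1,900,000 > $1,675,000; closes 6:00 PM, after 5:00 PM → Annual Authorization not required.
Art. IX. revenue $1,900,000 ≤ $2,175,000; handles hazardous materials → Trade Authorization required.
Art. X. closes 6:00 PM, at/before 8:00 PM; is a mobile business with no fixed premises → Late-Night License not required.
Art. XI. revenue $1,900,000 > $450,000; is a franchise of a national chain → Municipal Authorization required.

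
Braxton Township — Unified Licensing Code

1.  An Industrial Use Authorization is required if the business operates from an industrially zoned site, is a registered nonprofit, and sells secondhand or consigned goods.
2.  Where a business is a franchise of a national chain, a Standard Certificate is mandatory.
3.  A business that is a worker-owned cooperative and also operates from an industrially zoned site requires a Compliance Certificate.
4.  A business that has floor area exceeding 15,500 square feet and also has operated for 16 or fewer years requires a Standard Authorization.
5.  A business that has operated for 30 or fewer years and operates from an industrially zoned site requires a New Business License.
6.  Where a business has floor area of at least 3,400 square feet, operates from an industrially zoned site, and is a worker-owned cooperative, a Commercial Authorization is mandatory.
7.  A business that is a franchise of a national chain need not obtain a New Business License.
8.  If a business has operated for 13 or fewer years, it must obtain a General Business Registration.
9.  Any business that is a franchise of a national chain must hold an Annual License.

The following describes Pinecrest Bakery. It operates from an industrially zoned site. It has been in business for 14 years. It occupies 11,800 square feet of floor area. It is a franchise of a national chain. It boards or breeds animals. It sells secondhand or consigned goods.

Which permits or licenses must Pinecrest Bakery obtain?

1. operates from an industrially zoned site; is a franchise of a national chain (not: is a registered nonprofit); sells secondhand or consigned goods → Industrial Use Authorization not required.
2. is a franchise of a national chain → Standard Certificate required.
3. is a franchise of a national chain (not: is a worker-owned cooperative); operates from an industrially zoned site → Compliance Certificate not required.
4. floor area 11,800 square feet ≤ 15,500 square feet; years in business 14 ≤ 16 → Standard Authorization not required.
5. years in business 14 ≤ 30; operates from an industrially zoned site → New Business License required.
6. floor area 11,800 square feet ≥ 3,400 square feet; operates from an industrially zoned site; is a franchise of a national chain (not: is a worker-owned cooperative) → Commercial Authorization not required.
7. is a franchise of a national chain → exempt from New Business License.
8. years in business 14 > 13 → General Business Registration not required.
9. is a franchise of a national chain → Annual License required.

Annual License, Standard Certificate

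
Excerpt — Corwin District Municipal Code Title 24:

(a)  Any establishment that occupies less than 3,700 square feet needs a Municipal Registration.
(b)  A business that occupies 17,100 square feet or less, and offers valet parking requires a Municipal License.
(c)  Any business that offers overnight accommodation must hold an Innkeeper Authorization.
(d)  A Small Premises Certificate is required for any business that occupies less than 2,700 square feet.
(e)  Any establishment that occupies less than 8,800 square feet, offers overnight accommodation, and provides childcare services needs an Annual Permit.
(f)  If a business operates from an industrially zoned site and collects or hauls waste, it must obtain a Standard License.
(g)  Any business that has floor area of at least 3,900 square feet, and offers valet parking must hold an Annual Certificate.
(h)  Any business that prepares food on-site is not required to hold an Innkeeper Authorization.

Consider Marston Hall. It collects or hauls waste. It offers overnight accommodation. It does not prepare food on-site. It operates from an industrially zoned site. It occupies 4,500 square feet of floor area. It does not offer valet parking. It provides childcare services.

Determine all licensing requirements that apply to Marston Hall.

(a) floor area 4,500 square feet ≥ 3,700 square feet → Municipal Registration not required.
(b) floor area 4,500 square feet ≤ 17,100 square feet; does not offer valet parking → Municipal License not required.
(c) offers overnight accommodation → Innkeeper Authorization required.
(d) floor area 4,500 square feet ≥ 2,700 square feet → Small Premises Certificate not required.
(e) floor area 4,500 square feet < 8,800 square feet; offers overnight accommodation; provides childcare services → Annual Permit required.
(f) operates from an industrially zoned site; collects or hauls waste → Standard License required.
(g) floor area 4,500 square feet ≥ 3,900 square feet; does not offer valet parking → Annual Certificate not required.
(h) does not prepare food on-site → Innkeeper Authorization exemption does not apply.

Annual Permit, Innkeeper Authorization, Standard License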